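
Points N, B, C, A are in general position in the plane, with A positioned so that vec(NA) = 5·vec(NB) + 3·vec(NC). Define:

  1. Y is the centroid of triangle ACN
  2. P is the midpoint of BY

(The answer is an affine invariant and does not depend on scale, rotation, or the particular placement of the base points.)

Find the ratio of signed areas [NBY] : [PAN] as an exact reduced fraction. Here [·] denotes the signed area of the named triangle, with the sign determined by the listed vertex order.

[NBY]:[PAN] = 2

Work in coordinates with N = (0, 0), B = (1, 0), C = (0, 1), A = (5, 3).
1. Y is the centroid of triangle ACN ⇒ Y = (5/3, 4/3)
2. P is the midpoint of BY ⇒ P = (4/3, 2/3)
2·[NBY] = 4/3, 2·[PAN] = 2/3
[NBY]:[PAN] = 4/3:2/3 = 2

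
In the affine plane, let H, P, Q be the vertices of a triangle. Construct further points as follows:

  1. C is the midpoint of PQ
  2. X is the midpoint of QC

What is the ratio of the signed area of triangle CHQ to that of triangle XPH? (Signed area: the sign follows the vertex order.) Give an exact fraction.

[CHQ]:[XPH] = 2/3

Set H = (0, 0), P = (1, 0), Q = (0, 1); any affine frame gives the same invariant.
1. C is the midpoint of PQ ⇒ C = (1/2, 1/2)
2. X is the midpoint of QC ⇒ X = (1/4, 3/4)
2·[CHQ] = -1/2, 2·[XPH] = -3/4
[CHQ]:[XPH] = -1/2:-3/4 = 2/3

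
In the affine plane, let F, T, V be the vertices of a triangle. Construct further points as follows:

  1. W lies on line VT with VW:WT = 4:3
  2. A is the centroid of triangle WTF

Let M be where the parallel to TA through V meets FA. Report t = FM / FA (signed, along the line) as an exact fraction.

Work in coordinates with F = (0, 0), T = (1, 0), V = (0, 1).
1. W lies on line VT with VW:WT = 4:3 ⇒ W = (4/7, 3/7)
2. A is the centroid of triangle WTF ⇒ A = (11/21, 1/7)
through V parallel to TA: direction (-10/21, 1/7); meets FA at M = (110/63, 10/21)
M = F + t·(A−F) with t = 10/3

t = 10/3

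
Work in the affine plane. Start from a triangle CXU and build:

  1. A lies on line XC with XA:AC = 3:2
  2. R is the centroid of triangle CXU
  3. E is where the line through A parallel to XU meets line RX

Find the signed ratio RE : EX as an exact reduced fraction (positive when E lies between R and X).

Work in coordinates with C = (0, 0), X = (1, 0), U = (0, 1).
1. A lies on line XC with XA:AC = 3:2 ⇒ A = (2/5, 0)
2. R is the centroid of triangle CXU ⇒ R = (1/3, 1/3)
3. E is where the line through A parallel to XU meets line RX ⇒ E = (-1/5, 3/5)
E = R + t·(X−R) with t = -4/5, so RE:EX = t:(1−t) = -4/5:9/5

RE:EX = -4/9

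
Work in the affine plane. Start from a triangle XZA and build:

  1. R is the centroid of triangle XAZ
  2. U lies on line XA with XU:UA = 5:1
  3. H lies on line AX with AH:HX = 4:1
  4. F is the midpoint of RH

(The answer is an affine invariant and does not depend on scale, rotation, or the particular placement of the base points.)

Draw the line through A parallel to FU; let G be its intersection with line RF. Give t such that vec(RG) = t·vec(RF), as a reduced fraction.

t = 14/19

Set X = (0, 0), Z = (1, 0), A = (0, 1); any affine frame gives the same invariant.
1. R is the centroid of triangle XAZ ⇒ R = (1/3, 1/3)
2. U lies on line XA with XU:UA = 5:1 ⇒ U = (0, 5/6)
3. H lies on line AX with AH:HX = 4:1 ⇒ H = (0, 1/5)
4. F is the midpoint of RH ⇒ F = (1/6, 4/15)
through A parallel to FU: direction (-1/6, 17/30); meets RF at G = (4/19, 27/95)
G = R + t·(F−R) with t = 14/19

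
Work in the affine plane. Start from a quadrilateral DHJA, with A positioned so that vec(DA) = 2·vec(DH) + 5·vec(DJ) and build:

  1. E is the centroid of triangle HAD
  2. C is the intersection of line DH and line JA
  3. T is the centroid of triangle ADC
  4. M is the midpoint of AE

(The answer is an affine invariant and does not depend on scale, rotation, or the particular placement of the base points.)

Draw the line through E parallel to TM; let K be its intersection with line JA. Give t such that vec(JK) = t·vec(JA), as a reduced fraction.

Work in coordinates with D = (0, 0), H = (1, 0), J = (0, 1), A = (2, 5).
1. E is the centroid of triangle HAD ⇒ E = (1, 5/3)
2. C is the intersection of line DH and line JA ⇒ C = (-1/2, 0)
3. T is the centroid of triangle ADC ⇒ T = (1/2, 5/3)
4. M is the midpoint of AE ⇒ M = (3/2, 10/3)
through E parallel to TM: direction (1, 5/3); meets JA at K = (-3, -5)
K = J + t·(A−J) with t = -3/2

t = -3/2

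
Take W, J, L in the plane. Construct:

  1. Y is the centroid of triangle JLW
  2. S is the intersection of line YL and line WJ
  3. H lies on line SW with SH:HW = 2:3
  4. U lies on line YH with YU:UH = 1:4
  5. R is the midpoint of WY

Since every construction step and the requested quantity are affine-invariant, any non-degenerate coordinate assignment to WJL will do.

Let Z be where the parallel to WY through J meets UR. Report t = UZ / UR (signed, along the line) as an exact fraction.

Work in coordinates with W = (0, 0), J = (1, 0), L = (0, 1).
1. Y is the centroid of triangle JLW ⇒ Y = (1/3, 1/3)
2. S is the intersection of line YL and line WJ ⇒ S = (1/2, 0)
3. H lies on line SW with SH:HW = 2:3 ⇒ H = (3/10, 0)
4. U lies on line YH with YU:UH = 1:4 ⇒ U = (49/150, 4/15)
5. R is the midpoint of WY ⇒ R = (1/6, 1/6)
through J parallel to WY: direction (1/3, 1/3); meets UR at Z = (17/6, 11/6)
Z = U + t·(R−U) with t = -47/3

t = -47/3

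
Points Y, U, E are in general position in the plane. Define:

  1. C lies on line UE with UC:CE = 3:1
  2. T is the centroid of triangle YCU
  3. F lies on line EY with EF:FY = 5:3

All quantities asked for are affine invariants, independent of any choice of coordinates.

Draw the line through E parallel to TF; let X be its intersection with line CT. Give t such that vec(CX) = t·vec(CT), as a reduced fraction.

Choose coordinates Y = (0, 0), U = (1, 0), E = (0, 1).
1. C lies on line UE with UC:CE = 3:1 ⇒ C = (1/4, 3/4)
2. T is the centroid of triangle YCU ⇒ T = (5/12, 1/4)
3. F lies on line EY with EF:FY = 5:3 ⇒ F = (0, 3/8)
through E parallel to TF: direction (-5/12, 1/8); meets CT at X = (5/27, 17/18)
X = C + t·(T−C) with t = -7/18

t = -7/18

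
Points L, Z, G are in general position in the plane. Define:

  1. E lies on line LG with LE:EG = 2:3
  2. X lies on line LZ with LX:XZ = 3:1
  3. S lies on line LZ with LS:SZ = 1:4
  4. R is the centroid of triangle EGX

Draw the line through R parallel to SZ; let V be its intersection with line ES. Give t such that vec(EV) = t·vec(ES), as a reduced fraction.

t = -1/6

Choose coordinates L = (0, 0), Z = (1, 0), G = (0, 1).
1. E lies on line LG with LE:EG = 2:3 ⇒ E = (0, 2/5)
2. X lies on line LZ with LX:XZ = 3:1 ⇒ X = (3/4, 0)
3. S lies on line LZ with LS:SZ = 1:4 ⇒ S = (1/5, 0)
4. R is the centroid of triangle EGX ⇒ R = (1/4, 7/15)
through R parallel to SZ: direction (4/5, 0); meets ES at V = (-1/30, 7/15)
V = E + t·(S−E) with t = -1/6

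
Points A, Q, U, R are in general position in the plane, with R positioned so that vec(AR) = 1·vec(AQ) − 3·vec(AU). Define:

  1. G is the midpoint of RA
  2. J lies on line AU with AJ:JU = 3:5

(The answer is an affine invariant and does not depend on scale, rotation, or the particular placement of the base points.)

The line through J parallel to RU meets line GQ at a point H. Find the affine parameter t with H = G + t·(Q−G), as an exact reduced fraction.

Choose coordinates A = (0, 0), Q = (1, 0), U = (0, 1), R = (1, -3).
1. G is the midpoint of RA ⇒ G = (1/2, -3/2)
2. J lies on line AU with AJ:JU = 3:5 ⇒ J = (0, 3/8)
through J parallel to RU: direction (-1, 4); meets GQ at H = (27/56, -87/56)
H = G + t·(Q−G) with t = -1/28

t = -1/28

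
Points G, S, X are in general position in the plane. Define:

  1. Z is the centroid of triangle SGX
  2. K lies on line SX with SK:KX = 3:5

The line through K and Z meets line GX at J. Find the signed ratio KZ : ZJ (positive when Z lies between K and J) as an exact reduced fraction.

KZ:ZJ = 7/8

Choose coordinates G = (0, 0), S = (1, 0), X = (0, 1).
1. Z is the centroid of triangle SGX ⇒ Z = (1/3, 1/3)
2. K lies on line SX with SK:KX = 3:5 ⇒ K = (5/8, 3/8)
line KZ meets GX at J = (0, 2/7)
Z = K + t·(J−K) with t = 7/15, so KZ:ZJ = 7/15:8/15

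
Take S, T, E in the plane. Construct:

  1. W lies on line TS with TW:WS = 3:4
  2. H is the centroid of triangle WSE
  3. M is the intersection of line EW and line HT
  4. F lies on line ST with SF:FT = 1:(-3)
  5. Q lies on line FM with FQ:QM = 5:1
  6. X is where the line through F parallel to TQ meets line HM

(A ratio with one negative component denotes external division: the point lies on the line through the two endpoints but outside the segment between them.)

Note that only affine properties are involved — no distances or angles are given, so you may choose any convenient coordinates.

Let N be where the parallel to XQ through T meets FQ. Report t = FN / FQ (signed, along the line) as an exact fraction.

t = 7/6

Choose coordinates S = (0, 0), T = (1, 0), E = (0, 1).
1. W lies on line TS with TW:WS = 3:4 ⇒ W = (4/7, 0)
2. H is the centroid of triangle WSE ⇒ H = (4/21, 1/3)
3. M is the intersection of line EW and line HT ⇒ M = (40/91, 3/13)
4. F lies on line ST with SF:FT = 1:(-3) ⇒ F = (-1/2, 0)
5. Q lies on line FM with FQ:QM = 5:1 ⇒ Q = (103/364, 5/26)
6. X is where the line through F parallel to TQ meets line HM ⇒ X = (346/91, -15/13)
through T parallel to XQ: direction (-183/52, 35/26); meets FQ at N = (43/104, 35/156)
N = F + t·(Q−F) with t = 7/6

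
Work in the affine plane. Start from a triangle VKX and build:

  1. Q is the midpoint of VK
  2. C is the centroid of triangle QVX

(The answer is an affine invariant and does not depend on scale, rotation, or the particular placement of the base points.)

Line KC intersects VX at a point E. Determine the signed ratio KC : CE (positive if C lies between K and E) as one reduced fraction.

Assign V = (0, 0), K = (1, 0), X = (0, 1) — the answer is frame-independent, so this choice is without loss of generality.
1. Q is the midpoint of VK ⇒ Q = (1/2, 0)
2. C is the centroid of triangle QVX ⇒ C = (1/6, 1/3)
line KC meets VX at E = (0, 2/5)
C = K + t·(E−K) with t = 5/6, so KC:CE = 5/6:1/6

KC:CE = 5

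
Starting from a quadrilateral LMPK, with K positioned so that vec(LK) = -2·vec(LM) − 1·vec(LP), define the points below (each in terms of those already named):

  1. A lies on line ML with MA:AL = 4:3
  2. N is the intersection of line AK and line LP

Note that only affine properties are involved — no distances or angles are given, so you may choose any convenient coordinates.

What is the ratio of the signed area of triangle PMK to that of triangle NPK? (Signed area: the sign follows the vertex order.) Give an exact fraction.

Work in coordinates with L = (0, 0), M = (1, 0), P = (0, 1), K = (-2, -1).
1. A lies on line ML with MA:AL = 4:3 ⇒ A = (3/7, 0)
2. N is the intersection of line AK and line LP ⇒ N = (0, -3/17)
2·[PMK] = -4, 2·[NPK] = 40/17
[PMK]:[NPK] = -4:40/17 = -17/10

[PMK]:[NPK] = -17/10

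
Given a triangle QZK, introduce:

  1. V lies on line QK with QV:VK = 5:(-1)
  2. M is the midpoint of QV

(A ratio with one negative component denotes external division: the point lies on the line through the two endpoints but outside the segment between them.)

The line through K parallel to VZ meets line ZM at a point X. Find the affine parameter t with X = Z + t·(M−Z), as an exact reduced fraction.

t = 2/5

Assign Q = (0, 0), Z = (1, 0), K = (0, 1) — the answer is frame-independent, so this choice is without loss of generality.
1. V lies on line QK with QV:VK = 5:(-1) ⇒ V = (0, 5/4)
2. M is the midpoint of QV ⇒ M = (0, 5/8)
through K parallel to VZ: direction (1, -5/4); meets ZM at X = (3/5, 1/4)
X = Z + t·(M−Z) with t = 2/5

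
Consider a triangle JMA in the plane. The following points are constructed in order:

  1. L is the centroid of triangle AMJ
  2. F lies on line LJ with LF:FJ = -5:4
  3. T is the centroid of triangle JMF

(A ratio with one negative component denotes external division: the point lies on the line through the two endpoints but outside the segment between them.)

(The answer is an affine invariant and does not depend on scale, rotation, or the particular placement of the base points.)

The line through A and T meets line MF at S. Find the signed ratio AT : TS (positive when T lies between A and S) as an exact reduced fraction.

Choose coordinates J = (0, 0), M = (1, 0), A = (0, 1).
1. L is the centroid of triangle AMJ ⇒ L = (1/3, 1/3)
2. F lies on line LJ with LF:FJ = -5:4 ⇒ F = (-4/3, -4/3)
3. T is the centroid of triangle JMF ⇒ T = (-1/9, -4/9)
line AT meets MF at S = (-11/87, -56/87)
T = A + t·(S−A) with t = 29/33, so AT:TS = 29/33:4/33

AT:TS = 29/4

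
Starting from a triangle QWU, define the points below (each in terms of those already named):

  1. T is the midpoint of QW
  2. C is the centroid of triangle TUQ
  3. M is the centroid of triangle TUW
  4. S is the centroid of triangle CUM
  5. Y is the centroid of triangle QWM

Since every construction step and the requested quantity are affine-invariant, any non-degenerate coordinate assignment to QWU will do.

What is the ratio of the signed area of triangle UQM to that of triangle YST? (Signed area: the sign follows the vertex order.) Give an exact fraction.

[UQM]:[YST] = 81/5

Work in coordinates with Q = (0, 0), W = (1, 0), U = (0, 1).
1. T is the midpoint of QW ⇒ T = (1/2, 0)
2. C is the centroid of triangle TUQ ⇒ C = (1/6, 1/3)
3. M is the centroid of triangle TUW ⇒ M = (1/2, 1/3)
4. S is the centroid of triangle CUM ⇒ S = (2/9, 5/9)
5. Y is the centroid of triangle QWM ⇒ Y = (1/2, 1/9)
2·[UQM] = 1/2, 2·[YST] = 5/162
[UQM]:[YST] = 1/2:5/162 = 81/5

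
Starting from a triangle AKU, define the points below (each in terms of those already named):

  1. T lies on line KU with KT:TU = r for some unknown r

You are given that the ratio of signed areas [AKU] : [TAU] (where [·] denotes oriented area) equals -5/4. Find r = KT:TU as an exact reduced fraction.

Assign A = (0, 0), K = (1, 0), U = (0, 1) — the answer is frame-independent, so this choice is without loss of generality.
1. With KT:TU = r, write λ = r/(r+1) so T = K + λ·(U−K); T is affine-linear in λ
Every point depending on T is an affine combination of T and λ-independent points, so each such coordinate is linear in λ; the λ² term in each signed area is a multiple of (U−K)×(U−K) = 0, so 2·[AKU] and 2·[TAU] are each linear in λ. Evaluating at λ=0 and λ=1:
  2·[AKU] = 1,   2·[TAU] = λ − 1
So [AKU]:[TAU] = (1) / (λ − 1). Setting this equal to -5/4:
  1 = -5/4·(λ − 1)  ⇒  λ = 1/5
Then r = λ/(1−λ) = (1/5)/(4/5) = 1/4. Check: with r = 1/4, T = (4/5, 1/5) and [AKU]:[TAU] = -5/4 as required.

r = 1/4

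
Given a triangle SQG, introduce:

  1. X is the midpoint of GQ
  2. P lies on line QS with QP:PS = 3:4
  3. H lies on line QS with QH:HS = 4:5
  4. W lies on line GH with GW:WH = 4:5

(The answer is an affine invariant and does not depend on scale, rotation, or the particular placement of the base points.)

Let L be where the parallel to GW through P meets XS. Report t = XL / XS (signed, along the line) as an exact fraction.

t = 13/49

Work in coordinates with S = (0, 0), Q = (1, 0), G = (0, 1).
1. X is the midpoint of GQ ⇒ X = (1/2, 1/2)
2. P lies on line QS with QP:PS = 3:4 ⇒ P = (4/7, 0)
3. H lies on line QS with QH:HS = 4:5 ⇒ H = (5/9, 0)
4. W lies on line GH with GW:WH = 4:5 ⇒ W = (20/81, 5/9)
through P parallel to GW: direction (20/81, -4/9); meets XS at L = (18/49, 18/49)
L = X + t·(S−X) with t = 13/49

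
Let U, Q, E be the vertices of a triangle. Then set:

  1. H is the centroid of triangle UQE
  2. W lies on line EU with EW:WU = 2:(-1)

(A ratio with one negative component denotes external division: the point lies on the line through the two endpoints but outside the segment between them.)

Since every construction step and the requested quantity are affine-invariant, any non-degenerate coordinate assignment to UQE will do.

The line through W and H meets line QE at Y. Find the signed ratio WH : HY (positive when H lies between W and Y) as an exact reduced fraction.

Work in coordinates with U = (0, 0), Q = (1, 0), E = (0, 1).
1. H is the centroid of triangle UQE ⇒ H = (1/3, 1/3)
2. W lies on line EU with EW:WU = 2:(-1) ⇒ W = (0, -1)
line WH meets QE at Y = (2/5, 3/5)
H = W + t·(Y−W) with t = 5/6, so WH:HY = 5/6:1/6

WH:HY = 5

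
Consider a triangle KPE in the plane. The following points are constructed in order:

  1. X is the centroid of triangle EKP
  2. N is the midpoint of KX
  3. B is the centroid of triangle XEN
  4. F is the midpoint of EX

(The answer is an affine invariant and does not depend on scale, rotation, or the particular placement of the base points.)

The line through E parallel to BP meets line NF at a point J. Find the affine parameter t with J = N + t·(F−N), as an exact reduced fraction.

Work in coordinates with K = (0, 0), P = (1, 0), E = (0, 1).
1. X is the centroid of triangle EKP ⇒ X = (1/3, 1/3)
2. N is the midpoint of KX ⇒ N = (1/6, 1/6)
3. B is the centroid of triangle XEN ⇒ B = (1/6, 1/2)
4. F is the midpoint of EX ⇒ F = (1/6, 2/3)
through E parallel to BP: direction (5/6, -1/2); meets NF at J = (1/6, 9/10)
J = N + t·(F−N) with t = 22/15

t = 22/15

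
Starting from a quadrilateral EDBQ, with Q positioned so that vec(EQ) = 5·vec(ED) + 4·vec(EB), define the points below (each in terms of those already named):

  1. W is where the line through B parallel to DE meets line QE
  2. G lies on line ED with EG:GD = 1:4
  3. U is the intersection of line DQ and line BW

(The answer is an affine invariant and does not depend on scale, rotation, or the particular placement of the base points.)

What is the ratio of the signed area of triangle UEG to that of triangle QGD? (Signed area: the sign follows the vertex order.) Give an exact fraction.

[UEG]:[QGD] = 1/16

Choose coordinates E = (0, 0), D = (1, 0), B = (0, 1), Q = (5, 4).
1. W is where the line through B parallel to DE meets line QE ⇒ W = (5/4, 1)
2. G lies on line ED with EG:GD = 1:4 ⇒ G = (1/5, 0)
3. U is the intersection of line DQ and line BW ⇒ U = (2, 1)
2·[UEG] = 1/5, 2·[QGD] = 16/5
[UEG]:[QGD] = 1/5:16/5 = 1/16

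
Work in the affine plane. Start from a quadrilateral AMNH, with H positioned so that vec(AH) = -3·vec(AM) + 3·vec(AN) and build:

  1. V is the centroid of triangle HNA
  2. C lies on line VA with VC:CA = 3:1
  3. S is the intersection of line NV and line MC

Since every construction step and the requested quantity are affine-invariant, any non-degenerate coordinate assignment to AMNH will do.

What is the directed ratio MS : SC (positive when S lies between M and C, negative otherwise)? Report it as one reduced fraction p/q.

Set A = (0, 0), M = (1, 0), N = (0, 1), H = (-3, 3); any affine frame gives the same invariant.
1. V is the centroid of triangle HNA ⇒ V = (-1, 4/3)
2. C lies on line VA with VC:CA = 3:1 ⇒ C = (-1/4, 1/3)
3. S is the intersection of line NV and line MC ⇒ S = (11, -8/3)
S = M + t·(C−M) with t = -8, so MS:SC = t:(1−t) = -8:9

MS:SC = -8/9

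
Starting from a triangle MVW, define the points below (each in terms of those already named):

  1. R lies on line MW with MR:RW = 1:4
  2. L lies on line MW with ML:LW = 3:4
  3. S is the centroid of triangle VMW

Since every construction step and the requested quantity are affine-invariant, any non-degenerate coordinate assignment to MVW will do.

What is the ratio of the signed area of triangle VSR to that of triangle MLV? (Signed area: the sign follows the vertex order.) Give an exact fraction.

[VSR]:[MLV] = -7/15

Work in coordinates with M = (0, 0), V = (1, 0), W = (0, 1).
1. R lies on line MW with MR:RW = 1:4 ⇒ R = (0, 1/5)
2. L lies on line MW with ML:LW = 3:4 ⇒ L = (0, 3/7)
3. S is the centroid of triangle VMW ⇒ S = (1/3, 1/3)
2·[VSR] = 1/5, 2·[MLV] = -3/7
[VSR]:[MLV] = 1/5:-3/7 = -7/15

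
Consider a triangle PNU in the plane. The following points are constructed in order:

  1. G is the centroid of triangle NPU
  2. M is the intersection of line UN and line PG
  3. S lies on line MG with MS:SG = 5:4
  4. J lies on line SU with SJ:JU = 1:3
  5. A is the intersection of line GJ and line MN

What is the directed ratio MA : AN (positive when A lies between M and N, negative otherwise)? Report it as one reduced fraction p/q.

MA:AN = -3/10

Work in coordinates with P = (0, 0), N = (1, 0), U = (0, 1).
1. G is the centroid of triangle NPU ⇒ G = (1/3, 1/3)
2. M is the intersection of line UN and line PG ⇒ M = (1/2, 1/2)
3. S lies on line MG with MS:SG = 5:4 ⇒ S = (11/27, 11/27)
4. J lies on line SU with SJ:JU = 1:3 ⇒ J = (11/36, 5/9)
5. A is the intersection of line GJ and line MN ⇒ A = (2/7, 5/7)
A = M + t·(N−M) with t = -3/7, so MA:AN = t:(1−t) = -3/7:10/7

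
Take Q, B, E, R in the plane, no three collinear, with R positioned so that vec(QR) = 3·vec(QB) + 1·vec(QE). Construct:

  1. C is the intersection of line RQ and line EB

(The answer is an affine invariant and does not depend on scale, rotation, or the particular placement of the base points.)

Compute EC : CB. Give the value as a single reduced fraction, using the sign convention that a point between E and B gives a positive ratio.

EC:CB = 3

Assign Q = (0, 0), B = (1, 0), E = (0, 1), R = (3, 1) — the answer is frame-independent, so this choice is without loss of generality.
1. C is the intersection of line RQ and line EB ⇒ C = (3/4, 1/4)
C = E + t·(B−E) with t = 3/4, so EC:CB = t:(1−t) = 3/4:1/4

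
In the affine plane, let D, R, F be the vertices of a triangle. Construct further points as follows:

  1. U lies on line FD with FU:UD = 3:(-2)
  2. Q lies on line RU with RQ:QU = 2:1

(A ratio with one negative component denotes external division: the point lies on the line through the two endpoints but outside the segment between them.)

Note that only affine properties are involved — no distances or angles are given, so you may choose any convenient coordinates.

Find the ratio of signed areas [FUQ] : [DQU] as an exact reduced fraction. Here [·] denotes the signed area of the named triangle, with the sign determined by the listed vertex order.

[FUQ]:[DQU] = -3/2

Assign D = (0, 0), R = (1, 0), F = (0, 1) — the answer is frame-independent, so this choice is without loss of generality.
1. U lies on line FD with FU:UD = 3:(-2) ⇒ U = (0, -2)
2. Q lies on line RU with RQ:QU = 2:1 ⇒ Q = (1/3, -4/3)
2·[FUQ] = 1, 2·[DQU] = -2/3
[FUQ]:[DQU] = 1:-2/3 = -3/2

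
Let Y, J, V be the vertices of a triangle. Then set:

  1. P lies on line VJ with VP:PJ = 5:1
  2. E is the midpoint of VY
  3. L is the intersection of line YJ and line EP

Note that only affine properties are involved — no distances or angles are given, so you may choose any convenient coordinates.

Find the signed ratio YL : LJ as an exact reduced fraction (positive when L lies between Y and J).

YL:LJ = -5

Choose coordinates Y = (0, 0), J = (1, 0), V = (0, 1).
1. P lies on line VJ with VP:PJ = 5:1 ⇒ P = (5/6, 1/6)
2. E is the midpoint of VY ⇒ E = (0, 1/2)
3. L is the intersection of line YJ and line EP ⇒ L = (5/4, 0)
L = Y + t·(J−Y) with t = 5/4, so YL:LJ = t:(1−t) = 5/4:-1/4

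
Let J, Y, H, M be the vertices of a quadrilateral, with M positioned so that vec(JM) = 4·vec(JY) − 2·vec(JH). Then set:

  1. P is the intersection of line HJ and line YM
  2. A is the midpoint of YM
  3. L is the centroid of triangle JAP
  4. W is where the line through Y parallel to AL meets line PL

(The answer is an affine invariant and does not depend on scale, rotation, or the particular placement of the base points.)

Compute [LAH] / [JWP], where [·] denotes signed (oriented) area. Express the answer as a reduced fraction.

[LAH]:[JWP] = 5

Set J = (0, 0), Y = (1, 0), H = (0, 1), M = (4, -2); any affine frame gives the same invariant.
1. P is the intersection of line HJ and line YM ⇒ P = (0, 2/3)
2. A is the midpoint of YM ⇒ A = (5/2, -1)
3. L is the centroid of triangle JAP ⇒ L = (5/6, -1/9)
4. W is where the line through Y parallel to AL meets line PL ⇒ W = (1/3, 16/45)
2·[LAH] = 10/9, 2·[JWP] = 2/9
[LAH]:[JWP] = 10/9:2/9 = 5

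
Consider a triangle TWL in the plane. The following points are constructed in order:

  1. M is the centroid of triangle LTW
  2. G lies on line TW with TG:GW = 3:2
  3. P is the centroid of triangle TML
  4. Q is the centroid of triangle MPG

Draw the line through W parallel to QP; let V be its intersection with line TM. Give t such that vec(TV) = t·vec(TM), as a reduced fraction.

t = 25/19

Assign T = (0, 0), W = (1, 0), L = (0, 1) — the answer is frame-independent, so this choice is without loss of generality.
1. M is the centroid of triangle LTW ⇒ M = (1/3, 1/3)
2. G lies on line TW with TG:GW = 3:2 ⇒ G = (3/5, 0)
3. P is the centroid of triangle TML ⇒ P = (1/9, 4/9)
4. Q is the centroid of triangle MPG ⇒ Q = (47/135, 7/27)
through W parallel to QP: direction (-32/135, 5/27); meets TM at V = (25/57, 25/57)
V = T + t·(M−T) with t = 25/19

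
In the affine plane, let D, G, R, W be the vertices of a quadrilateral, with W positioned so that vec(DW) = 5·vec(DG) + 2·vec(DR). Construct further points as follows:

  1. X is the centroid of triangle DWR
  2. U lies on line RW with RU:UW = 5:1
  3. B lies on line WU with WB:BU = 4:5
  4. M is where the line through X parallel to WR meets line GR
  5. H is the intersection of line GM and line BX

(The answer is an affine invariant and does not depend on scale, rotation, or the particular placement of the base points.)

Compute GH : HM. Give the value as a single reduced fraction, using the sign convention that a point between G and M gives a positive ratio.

Work in coordinates with D = (0, 0), G = (1, 0), R = (0, 1), W = (5, 2).
1. X is the centroid of triangle DWR ⇒ X = (5/3, 1)
2. U lies on line RW with RU:UW = 5:1 ⇒ U = (25/6, 11/6)
3. B lies on line WU with WB:BU = 4:5 ⇒ B = (125/27, 52/27)
4. M is where the line through X parallel to WR meets line GR ⇒ M = (5/18, 13/18)
5. H is the intersection of line GM and line BX ⇒ H = (25/63, 38/63)
H = G + t·(M−G) with t = 76/91, so GH:HM = t:(1−t) = 76/91:15/91

GH:HM = 76/15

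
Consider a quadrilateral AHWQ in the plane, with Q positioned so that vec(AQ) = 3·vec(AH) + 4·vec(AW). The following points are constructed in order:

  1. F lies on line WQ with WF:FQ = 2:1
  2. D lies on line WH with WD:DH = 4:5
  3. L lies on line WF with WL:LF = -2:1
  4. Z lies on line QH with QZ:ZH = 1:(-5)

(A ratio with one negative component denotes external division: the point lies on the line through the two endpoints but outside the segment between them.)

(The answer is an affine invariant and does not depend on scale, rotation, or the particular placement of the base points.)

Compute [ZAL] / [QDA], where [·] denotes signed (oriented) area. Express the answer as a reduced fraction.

Set A = (0, 0), H = (1, 0), W = (0, 1), Q = (3, 4); any affine frame gives the same invariant.
1. F lies on line WQ with WF:FQ = 2:1 ⇒ F = (2, 3)
2. D lies on line WH with WD:DH = 4:5 ⇒ D = (4/9, 5/9)
3. L lies on line WF with WL:LF = -2:1 ⇒ L = (4, 5)
4. Z lies on line QH with QZ:ZH = 1:(-5) ⇒ Z = (7/2, 5)
2·[ZAL] = 5/2, 2·[QDA] = -1/9
[ZAL]:[QDA] = 5/2:-1/9 = -45/2

[ZAL]:[QDA] = -45/2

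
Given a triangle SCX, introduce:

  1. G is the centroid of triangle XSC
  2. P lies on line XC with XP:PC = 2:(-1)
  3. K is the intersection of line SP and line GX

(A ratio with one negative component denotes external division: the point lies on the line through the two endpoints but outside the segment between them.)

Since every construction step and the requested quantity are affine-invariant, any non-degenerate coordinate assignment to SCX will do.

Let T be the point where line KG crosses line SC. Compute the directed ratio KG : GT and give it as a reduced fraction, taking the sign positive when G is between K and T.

Assign S = (0, 0), C = (1, 0), X = (0, 1) — the answer is frame-independent, so this choice is without loss of generality.
1. G is the centroid of triangle XSC ⇒ G = (1/3, 1/3)
2. P lies on line XC with XP:PC = 2:(-1) ⇒ P = (2, -1)
3. K is the intersection of line SP and line GX ⇒ K = (2/3, -1/3)
line KG meets SC at T = (1/2, 0)
G = K + t·(T−K) with t = 2, so KG:GT = 2:-1

KG:GT = -2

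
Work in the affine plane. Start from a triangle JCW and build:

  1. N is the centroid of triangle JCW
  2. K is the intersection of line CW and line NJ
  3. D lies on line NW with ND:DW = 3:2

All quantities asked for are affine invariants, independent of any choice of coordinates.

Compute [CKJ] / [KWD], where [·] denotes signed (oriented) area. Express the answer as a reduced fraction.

[CKJ]:[KWD] = 15/2

Work in coordinates with J = (0, 0), C = (1, 0), W = (0, 1).
1. N is the centroid of triangle JCW ⇒ N = (1/3, 1/3)
2. K is the intersection of line CW and line NJ ⇒ K = (1/2, 1/2)
3. D lies on line NW with ND:DW = 3:2 ⇒ D = (2/15, 11/15)
2·[CKJ] = 1/2, 2·[KWD] = 1/15
[CKJ]:[KWD] = 1/2:1/15 = 15/2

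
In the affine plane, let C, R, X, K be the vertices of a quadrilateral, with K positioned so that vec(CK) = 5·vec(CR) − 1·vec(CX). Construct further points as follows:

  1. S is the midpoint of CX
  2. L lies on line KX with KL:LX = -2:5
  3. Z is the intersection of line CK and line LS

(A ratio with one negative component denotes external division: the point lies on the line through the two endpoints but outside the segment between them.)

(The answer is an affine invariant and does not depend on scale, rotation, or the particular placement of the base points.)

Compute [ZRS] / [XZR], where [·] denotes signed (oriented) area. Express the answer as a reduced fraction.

Choose coordinates C = (0, 0), R = (1, 0), X = (0, 1), K = (5, -1).
1. S is the midpoint of CX ⇒ S = (0, 1/2)
2. L lies on line KX with KL:LX = -2:5 ⇒ L = (25/3, -7/3)
3. Z is the intersection of line CK and line LS ⇒ Z = (25/7, -5/7)
2·[ZRS] = -4/7, 2·[XZR] = -13/7
[ZRS]:[XZR] = -4/7:-13/7 = 4/13

[ZRS]:[XZR] = 4/13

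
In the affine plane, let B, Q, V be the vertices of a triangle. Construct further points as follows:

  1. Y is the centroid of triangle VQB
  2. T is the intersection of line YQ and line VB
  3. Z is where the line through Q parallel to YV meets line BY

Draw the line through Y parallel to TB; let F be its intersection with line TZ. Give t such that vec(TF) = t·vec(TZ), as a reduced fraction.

Assign B = (0, 0), Q = (1, 0), V = (0, 1) — the answer is frame-independent, so this choice is without loss of generality.
1. Y is the centroid of triangle VQB ⇒ Y = (1/3, 1/3)
2. T is the intersection of line YQ and line VB ⇒ T = (0, 1/2)
3. Z is where the line through Q parallel to YV meets line BY ⇒ Z = (2/3, 2/3)
through Y parallel to TB: direction (0, -1/2); meets TZ at F = (1/3, 7/12)
F = T + t·(Z−T) with t = 1/2

t = 1/2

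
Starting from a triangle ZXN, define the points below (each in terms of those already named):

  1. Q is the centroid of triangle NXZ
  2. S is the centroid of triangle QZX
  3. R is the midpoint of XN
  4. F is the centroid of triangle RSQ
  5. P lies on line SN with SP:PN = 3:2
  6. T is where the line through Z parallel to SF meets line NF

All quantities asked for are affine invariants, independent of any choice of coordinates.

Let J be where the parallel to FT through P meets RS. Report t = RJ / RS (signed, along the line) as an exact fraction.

Assign Z = (0, 0), X = (1, 0), N = (0, 1) — the answer is frame-independent, so this choice is without loss of generality.
1. Q is the centroid of triangle NXZ ⇒ Q = (1/3, 1/3)
2. S is the centroid of triangle QZX ⇒ S = (4/9, 1/9)
3. R is the midpoint of XN ⇒ R = (1/2, 1/2)
4. F is the centroid of triangle RSQ ⇒ F = (23/54, 17/54)
5. P lies on line SN with SP:PN = 3:2 ⇒ P = (8/45, 29/45)
6. T is where the line through Z parallel to SF meets line NF ⇒ T = (-23/216, 253/216)
through P parallel to FT: direction (-115/216, 185/216); meets RS at J = (226/495, 97/495)
J = R + t·(S−R) with t = 43/55

t = 43/55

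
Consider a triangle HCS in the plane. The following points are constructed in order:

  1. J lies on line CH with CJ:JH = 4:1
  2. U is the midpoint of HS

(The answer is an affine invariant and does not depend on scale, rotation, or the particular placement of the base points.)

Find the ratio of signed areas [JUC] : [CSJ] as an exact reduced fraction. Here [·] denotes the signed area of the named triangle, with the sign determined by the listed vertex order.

Work in coordinates with H = (0, 0), C = (1, 0), S = (0, 1).
1. J lies on line CH with CJ:JH = 4:1 ⇒ J = (1/5, 0)
2. U is the midpoint of HS ⇒ U = (0, 1/2)
2·[JUC] = -2/5, 2·[CSJ] = 4/5
[JUC]:[CSJ] = -2/5:4/5 = -1/2

[JUC]:[CSJ] = -1/2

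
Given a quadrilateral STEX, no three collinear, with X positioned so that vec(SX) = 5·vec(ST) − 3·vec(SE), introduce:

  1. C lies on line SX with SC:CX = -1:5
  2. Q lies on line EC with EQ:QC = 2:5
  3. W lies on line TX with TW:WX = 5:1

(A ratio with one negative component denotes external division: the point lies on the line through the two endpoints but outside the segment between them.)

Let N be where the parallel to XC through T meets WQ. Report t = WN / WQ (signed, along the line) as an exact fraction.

Set S = (0, 0), T = (1, 0), E = (0, 1), X = (5, -3); any affine frame gives the same invariant.
1. C lies on line SX with SC:CX = -1:5 ⇒ C = (-5/4, 3/4)
2. Q lies on line EC with EQ:QC = 2:5 ⇒ Q = (-5/14, 13/14)
3. W lies on line TX with TW:WX = 5:1 ⇒ W = (13/3, -5/2)
through T parallel to XC: direction (-25/4, 15/4); meets WQ at N = (133/258, 25/86)
N = W + t·(Q−W) with t = 35/43

t = 35/43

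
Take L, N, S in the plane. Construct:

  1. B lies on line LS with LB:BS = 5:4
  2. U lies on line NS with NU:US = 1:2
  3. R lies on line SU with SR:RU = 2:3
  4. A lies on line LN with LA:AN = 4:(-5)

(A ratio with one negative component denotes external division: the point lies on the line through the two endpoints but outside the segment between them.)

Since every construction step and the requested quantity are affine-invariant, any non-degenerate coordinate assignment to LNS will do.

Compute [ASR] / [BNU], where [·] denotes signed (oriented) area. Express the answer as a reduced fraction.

Choose coordinates L = (0, 0), N = (1, 0), S = (0, 1).
1. B lies on line LS with LB:BS = 5:4 ⇒ B = (0, 5/9)
2. U lies on line NS with NU:US = 1:2 ⇒ U = (2/3, 1/3)
3. R lies on line SU with SR:RU = 2:3 ⇒ R = (4/15, 11/15)
4. A lies on line LN with LA:AN = 4:(-5) ⇒ A = (-4, 0)
2·[ASR] = -4/3, 2·[BNU] = 4/27
[ASR]:[BNU] = -4/3:4/27 = -9

[ASR]:[BNU] = -9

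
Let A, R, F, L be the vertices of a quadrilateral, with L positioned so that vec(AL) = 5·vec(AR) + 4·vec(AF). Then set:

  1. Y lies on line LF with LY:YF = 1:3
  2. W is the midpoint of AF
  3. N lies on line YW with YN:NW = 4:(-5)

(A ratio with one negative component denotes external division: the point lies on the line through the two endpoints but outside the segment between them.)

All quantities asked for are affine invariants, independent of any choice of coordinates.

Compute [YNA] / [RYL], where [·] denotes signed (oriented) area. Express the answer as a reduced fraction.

Work in coordinates with A = (0, 0), R = (1, 0), F = (0, 1), L = (5, 4).
1. Y lies on line LF with LY:YF = 1:3 ⇒ Y = (15/4, 13/4)
2. W is the midpoint of AF ⇒ W = (0, 1/2)
3. N lies on line YW with YN:NW = 4:(-5) ⇒ N = (75/4, 57/4)
2·[YNA] = -15/2, 2·[RYL] = -2
[YNA]:[RYL] = -15/2:-2 = 15/4

[YNA]:[RYL] = 15/4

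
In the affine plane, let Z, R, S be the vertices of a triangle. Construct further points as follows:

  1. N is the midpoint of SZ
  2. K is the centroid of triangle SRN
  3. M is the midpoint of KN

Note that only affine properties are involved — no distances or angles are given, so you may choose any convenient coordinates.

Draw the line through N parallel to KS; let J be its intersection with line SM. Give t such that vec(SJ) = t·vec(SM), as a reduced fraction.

t = 2

Assign Z = (0, 0), R = (1, 0), S = (0, 1) — the answer is frame-independent, so this choice is without loss of generality.
1. N is the midpoint of SZ ⇒ N = (0, 1/2)
2. K is the centroid of triangle SRN ⇒ K = (1/3, 1/2)
3. M is the midpoint of KN ⇒ M = (1/6, 1/2)
through N parallel to KS: direction (-1/3, 1/2); meets SM at J = (1/3, 0)
J = S + t·(M−S) with t = 2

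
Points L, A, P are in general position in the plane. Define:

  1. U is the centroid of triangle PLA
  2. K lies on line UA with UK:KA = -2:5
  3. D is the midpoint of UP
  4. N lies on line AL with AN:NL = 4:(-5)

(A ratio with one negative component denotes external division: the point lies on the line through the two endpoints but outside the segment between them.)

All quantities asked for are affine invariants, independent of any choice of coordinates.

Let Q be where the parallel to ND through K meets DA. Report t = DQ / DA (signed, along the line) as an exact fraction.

t = 13/48

Choose coordinates L = (0, 0), A = (1, 0), P = (0, 1).
1. U is the centroid of triangle PLA ⇒ U = (1/3, 1/3)
2. K lies on line UA with UK:KA = -2:5 ⇒ K = (-1/9, 5/9)
3. D is the midpoint of UP ⇒ D = (1/6, 2/3)
4. N lies on line AL with AN:NL = 4:(-5) ⇒ N = (5, 0)
through K parallel to ND: direction (-29/6, 2/3); meets DA at Q = (113/288, 35/72)
Q = D + t·(A−D) with t = 13/48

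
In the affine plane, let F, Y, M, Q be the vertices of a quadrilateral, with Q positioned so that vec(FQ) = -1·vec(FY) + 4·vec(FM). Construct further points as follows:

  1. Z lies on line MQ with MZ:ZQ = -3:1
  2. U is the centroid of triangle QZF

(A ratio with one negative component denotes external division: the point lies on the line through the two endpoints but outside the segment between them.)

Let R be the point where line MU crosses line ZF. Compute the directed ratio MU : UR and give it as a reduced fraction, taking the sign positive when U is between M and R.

MU:UR = 8

Choose coordinates F = (0, 0), Y = (1, 0), M = (0, 1), Q = (-1, 4).
1. Z lies on line MQ with MZ:ZQ = -3:1 ⇒ Z = (-3/2, 11/2)
2. U is the centroid of triangle QZF ⇒ U = (-5/6, 19/6)
line MU meets ZF at R = (-15/16, 55/16)
U = M + t·(R−M) with t = 8/9, so MU:UR = 8/9:1/9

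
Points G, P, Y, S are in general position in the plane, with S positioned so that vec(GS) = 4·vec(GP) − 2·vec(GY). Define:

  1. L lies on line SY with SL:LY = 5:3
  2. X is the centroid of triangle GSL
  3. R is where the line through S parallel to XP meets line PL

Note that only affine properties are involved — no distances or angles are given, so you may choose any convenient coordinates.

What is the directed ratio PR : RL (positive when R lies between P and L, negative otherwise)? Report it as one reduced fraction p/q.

Set G = (0, 0), P = (1, 0), Y = (0, 1), S = (4, -2); any affine frame gives the same invariant.
1. L lies on line SY with SL:LY = 5:3 ⇒ L = (3/2, -1/8)
2. X is the centroid of triangle GSL ⇒ X = (11/6, -17/24)
3. R is where the line through S parallel to XP meets line PL ⇒ R = (23/12, -11/48)
R = P + t·(L−P) with t = 11/6, so PR:RL = t:(1−t) = 11/6:-5/6

PR:RL = -11/5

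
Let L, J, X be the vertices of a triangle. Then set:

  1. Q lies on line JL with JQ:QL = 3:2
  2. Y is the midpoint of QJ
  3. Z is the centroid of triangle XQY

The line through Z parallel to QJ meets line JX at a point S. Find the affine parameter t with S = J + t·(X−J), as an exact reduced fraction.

Choose coordinates L = (0, 0), J = (1, 0), X = (0, 1).
1. Q lies on line JL with JQ:QL = 3:2 ⇒ Q = (2/5, 0)
2. Y is the midpoint of QJ ⇒ Y = (7/10, 0)
3. Z is the centroid of triangle XQY ⇒ Z = (11/30, 1/3)
through Z parallel to QJ: direction (3/5, 0); meets JX at S = (2/3, 1/3)
S = J + t·(X−J) with t = 1/3

t = 1/3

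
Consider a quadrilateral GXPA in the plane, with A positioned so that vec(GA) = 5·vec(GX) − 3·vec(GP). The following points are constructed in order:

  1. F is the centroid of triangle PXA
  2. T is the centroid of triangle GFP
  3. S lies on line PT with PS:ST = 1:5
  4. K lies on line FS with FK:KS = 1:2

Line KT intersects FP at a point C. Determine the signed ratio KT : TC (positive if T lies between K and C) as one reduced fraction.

KT:TC = -17/18

Set G = (0, 0), X = (1, 0), P = (0, 1), A = (5, -3); any affine frame gives the same invariant.
1. F is the centroid of triangle PXA ⇒ F = (2, -2/3)
2. T is the centroid of triangle GFP ⇒ T = (2/3, 1/9)
3. S lies on line PT with PS:ST = 1:5 ⇒ S = (1/9, 23/27)
4. K lies on line FS with FK:KS = 1:2 ⇒ K = (37/27, -13/81)
line KT meets FP at C = (24/17, -3/17)
T = K + t·(C−K) with t = -17, so KT:TC = -17:18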